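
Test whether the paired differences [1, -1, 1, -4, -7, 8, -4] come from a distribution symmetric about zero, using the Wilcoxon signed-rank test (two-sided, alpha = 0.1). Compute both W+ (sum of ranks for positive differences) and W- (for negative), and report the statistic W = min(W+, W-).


Step 1: Drop any zero differences (none here) and take |d_i|.
|d| = [1, 1, 1, 4, 7, 8, 4]
Step 2: Midrank |d_i| (ties get averaged ranks).
ranks: |1|->2, |1|->2, |1|->2, |4|->4.5, |7|->6, |8|->7, |4|->4.5
Step 3: Attach original signs; sum ranks with positive sign and with negative sign.
W+ = 2 + 2 + 7 = 11
W- = 2 + 4.5 + 6 + 4.5 = 17
(Check: W+ + W- = 28 should equal n(n+1)/2 = 28.)
Step 4: Test statistic W = min(W+, W-) = 11.
Step 5: Ties in |d|, so use the tie-corrected normal approximation.
        E[W] = n(n+1)/4 = 7*8/4 = 14.
        Tie groups: |d|=1 (t=3), |d|=4 (t=2); sum(t^3 - t) = 30.
        Var[W] = n(n+1)(2n+1)/24 - sum(t^3-t)/48 = 840/24 - 30/48 = 34.375.
        z = (W - E[W]) / sqrt(Var[W]) = (11 - 14) / 5.8630 = -0.5117.
        Two-sided p = 2*Phi(z) = 0.608874.
Step 6: alpha = 0.1. fail to reject H0.

W+ = 11, W- = 17, W = min = 11, p = 0.608874, fail to reject H0.


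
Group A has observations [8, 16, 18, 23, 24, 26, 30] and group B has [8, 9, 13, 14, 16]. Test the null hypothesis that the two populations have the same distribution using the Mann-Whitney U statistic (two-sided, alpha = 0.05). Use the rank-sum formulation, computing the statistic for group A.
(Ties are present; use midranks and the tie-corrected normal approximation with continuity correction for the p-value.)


Step 1: Combine and sort all 12 observations; assign midranks.
sorted (value, group): (8,X), (8,Y), (9,Y), (13,Y), (14,Y), (16,X), (16,Y), (18,X), (23,X), (24,X), (26,X), (30,X)
ranks: 8->1.5, 8->1.5, 9->3, 13->4, 14->5, 16->6.5, 16->6.5, 18->8, 23->9, 24->10, 26->11, 30->12
Step 2: Rank sum for X: R1 = 1.5 + 6.5 + 8 + 9 + 10 + 11 + 12 = 58.
Step 3: U_X = R1 - n1(n1+1)/2 = 58 - 7*8/2 = 58 - 28 = 30.
       U_Y = n1*n2 - U_X = 35 - 30 = 5.
Step 4: Ties are present, so use the tie-corrected normal approximation (with continuity correction) for the p-value.
Step 5: p-value = 0.050507; compare to alpha = 0.05. fail to reject H0.

U_X = 30, p = 0.050507, fail to reject H0 at alpha = 0.05.


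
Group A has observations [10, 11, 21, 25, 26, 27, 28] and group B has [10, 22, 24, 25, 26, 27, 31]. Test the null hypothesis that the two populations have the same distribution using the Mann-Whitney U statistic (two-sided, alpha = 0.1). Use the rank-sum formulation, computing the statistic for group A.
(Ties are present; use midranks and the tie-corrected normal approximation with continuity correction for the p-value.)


Step 1: Combine and sort all 14 observations; assign midranks.
sorted (value, group): (10,X), (10,Y), (11,X), (21,X), (22,Y), (24,Y), (25,X), (25,Y), (26,X), (26,Y), (27,X), (27,Y), (28,X), (31,Y)
ranks: 10->1.5, 10->1.5, 11->3, 21->4, 22->5, 24->6, 25->7.5, 25->7.5, 26->9.5, 26->9.5, 27->11.5, 27->11.5, 28->13, 31->14
Step 2: Rank sum for X: R1 = 1.5 + 3 + 4 + 7.5 + 9.5 + 11.5 + 13 = 50.
Step 3: U_X = R1 - n1(n1+1)/2 = 50 - 7*8/2 = 50 - 28 = 22.
       U_Y = n1*n2 - U_X = 49 - 22 = 27.
Step 4: Ties are present, so use the tie-corrected normal approximation (with continuity correction) for the p-value.
Step 5: p-value = 0.797425; compare to alpha = 0.1. fail to reject H0.

U_X = 22, p = 0.797425, fail to reject H0 at alpha = 0.1.


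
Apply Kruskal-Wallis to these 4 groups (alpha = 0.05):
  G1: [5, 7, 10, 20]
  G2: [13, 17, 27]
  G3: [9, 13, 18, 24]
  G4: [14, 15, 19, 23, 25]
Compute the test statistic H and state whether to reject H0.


Step 1: Combine all N = 16 observations and assign midranks.
sorted (value, group, rank): (5,G1,1), (7,G1,2), (9,G3,3), (10,G1,4), (13,G2,5.5), (13,G3,5.5), (14,G4,7), (15,G4,8), (17,G2,9), (18,G3,10), (19,G4,11), (20,G1,12), (23,G4,13), (24,G3,14), (25,G4,15), (27,G2,16)
Step 2: Sum ranks within each group.
R_1 = 19 (n_1 = 4)
R_2 = 30.5 (n_2 = 3)
R_3 = 32.5 (n_3 = 4)
R_4 = 54 (n_4 = 5)
Step 3: H = 12/(N(N+1)) * sum(R_i^2/n_i) - 3(N+1)
     = 12/(16*17) * (19^2/4 + 30.5^2/3 + 32.5^2/4 + 54^2/5) - 3*17
     = 0.044118 * 1247.6 - 51
     = 4.040993.
Step 4: Ties present; correction factor C = 1 - 6/(16^3 - 16) = 0.998529. Corrected H = 4.040993 / 0.998529 = 4.046944.
Step 5: Under H0, H ~ chi^2(3); p-value = 0.256439.
Step 6: alpha = 0.05. fail to reject H0.

H = 4.0469, df = 3, p = 0.256439, fail to reject H0.


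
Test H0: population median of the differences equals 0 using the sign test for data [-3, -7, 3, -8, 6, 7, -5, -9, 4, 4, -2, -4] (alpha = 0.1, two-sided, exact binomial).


Step 1: Discard zero differences. Original n = 12; n_eff = number of nonzero differences = 12.
Nonzero differences (with sign): -3, -7, +3, -8, +6, +7, -5, -9, +4, +4, -2, -4
Step 2: Count signs: positive = 5, negative = 7.
Step 3: Under H0: P(positive) = 0.5, so the number of positives S ~ Bin(12, 0.5).
Step 4: Two-sided exact p-value = sum of Bin(12,0.5) probabilities at or below the observed probability = 0.774414.
Step 5: alpha = 0.1. fail to reject H0.

n_eff = 12, pos = 5, neg = 7, p = 0.774414, fail to reject H0.


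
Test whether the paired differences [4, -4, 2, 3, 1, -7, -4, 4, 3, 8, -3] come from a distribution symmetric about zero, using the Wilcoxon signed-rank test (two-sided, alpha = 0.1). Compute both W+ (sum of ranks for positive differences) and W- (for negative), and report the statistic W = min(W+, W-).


Step 1: Drop any zero differences (none here) and take |d_i|.
|d| = [4, 4, 2, 3, 1, 7, 4, 4, 3, 8, 3]
Step 2: Midrank |d_i| (ties get averaged ranks).
ranks: |4|->7.5, |4|->7.5, |2|->2, |3|->4, |1|->1, |7|->10, |4|->7.5, |4|->7.5, |3|->4, |8|->11, |3|->4
Step 3: Attach original signs; sum ranks with positive sign and with negative sign.
W+ = 7.5 + 2 + 4 + 1 + 7.5 + 4 + 11 = 37
W- = 7.5 + 10 + 7.5 + 4 = 29
(Check: W+ + W- = 66 should equal n(n+1)/2 = 66.)
Step 4: Test statistic W = min(W+, W-) = 29.
Step 5: Ties in |d|, so use the tie-corrected normal approximation.
        E[W] = n(n+1)/4 = 11*12/4 = 33.
        Tie groups: |d|=3 (t=3), |d|=4 (t=4); sum(t^3 - t) = 84.
        Var[W] = n(n+1)(2n+1)/24 - sum(t^3-t)/48 = 3036/24 - 84/48 = 124.75.
        z = (W - E[W]) / sqrt(Var[W]) = (29 - 33) / 11.1692 = -0.3581.
        Two-sided p = 2*Phi(z) = 0.720247.
Step 6: alpha = 0.1. fail to reject H0.

W+ = 37, W- = 29, W = min = 29, p = 0.720247, fail to reject H0.


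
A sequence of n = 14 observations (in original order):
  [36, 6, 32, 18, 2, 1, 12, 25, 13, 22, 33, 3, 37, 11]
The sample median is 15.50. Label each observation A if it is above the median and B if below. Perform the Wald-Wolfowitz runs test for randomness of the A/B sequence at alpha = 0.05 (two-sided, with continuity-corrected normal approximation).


Step 1: Compute median = 15.50; label A = above, B = below.
Labels in order: ABAABBBABAABAB  (n_A = 7, n_B = 7)
Step 2: Count runs R = 10.
Step 3: Under H0 (random ordering), E[R] = 2*n_A*n_B/(n_A+n_B) + 1 = 2*7*7/14 + 1 = 8.0000.
        Var[R] = 2*n_A*n_B*(2*n_A*n_B - n_A - n_B) / ((n_A+n_B)^2 * (n_A+n_B-1)) = 8232/2548 = 3.2308.
        SD[R] = 1.7974.
Step 4: Continuity-corrected z = (R - 0.5 - E[R]) / SD[R] = (10 - 0.5 - 8.0000) / 1.7974 = 0.8345.
Step 5: Two-sided p-value via normal approximation = 2*(1 - Phi(|z|)) = 0.403986.
Step 6: alpha = 0.05. fail to reject H0.

R = 10, z = 0.8345, p = 0.403986, fail to reject H0.


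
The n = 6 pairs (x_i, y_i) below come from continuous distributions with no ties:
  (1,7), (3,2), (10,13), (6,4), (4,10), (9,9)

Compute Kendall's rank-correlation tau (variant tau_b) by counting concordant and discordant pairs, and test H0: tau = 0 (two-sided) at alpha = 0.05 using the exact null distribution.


Step 1: Enumerate the 15 unordered pairs (i,j) with i<j and classify each by sign(x_j-x_i) * sign(y_j-y_i).
  (1,2):dx=+2,dy=-5->D; (1,3):dx=+9,dy=+6->C; (1,4):dx=+5,dy=-3->D; (1,5):dx=+3,dy=+3->C
  (1,6):dx=+8,dy=+2->C; (2,3):dx=+7,dy=+11->C; (2,4):dx=+3,dy=+2->C; (2,5):dx=+1,dy=+8->C
  (2,6):dx=+6,dy=+7->C; (3,4):dx=-4,dy=-9->C; (3,5):dx=-6,dy=-3->C; (3,6):dx=-1,dy=-4->C
  (4,5):dx=-2,dy=+6->D; (4,6):dx=+3,dy=+5->C; (5,6):dx=+5,dy=-1->D
Step 2: C = 11, D = 4, total pairs = 15.
Step 3: tau = (C - D)/(n(n-1)/2) = (11 - 4)/15 = 0.466667.
Step 4: Exact two-sided p-value (enumerate n! = 720 permutations of y under H0): p = 0.272222.
Step 5: alpha = 0.05. fail to reject H0.

tau_b = 0.4667 (C=11, D=4), p = 0.272222, fail to reject H0.


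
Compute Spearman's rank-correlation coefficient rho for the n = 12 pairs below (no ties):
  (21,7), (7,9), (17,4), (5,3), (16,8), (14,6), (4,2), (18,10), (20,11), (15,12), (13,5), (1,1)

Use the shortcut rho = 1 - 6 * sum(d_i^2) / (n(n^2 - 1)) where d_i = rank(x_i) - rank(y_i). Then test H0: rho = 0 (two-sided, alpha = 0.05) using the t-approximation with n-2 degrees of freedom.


Step 1: Rank x and y separately (midranks; no ties here).
rank(x): 21->12, 7->4, 17->9, 5->3, 16->8, 14->6, 4->2, 18->10, 20->11, 15->7, 13->5, 1->1
rank(y): 7->7, 9->9, 4->4, 3->3, 8->8, 6->6, 2->2, 10->10, 11->11, 12->12, 5->5, 1->1
Step 2: d_i = R_x(i) - R_y(i); compute d_i^2.
  (12-7)^2=25, (4-9)^2=25, (9-4)^2=25, (3-3)^2=0, (8-8)^2=0, (6-6)^2=0, (2-2)^2=0, (10-10)^2=0, (11-11)^2=0, (7-12)^2=25, (5-5)^2=0, (1-1)^2=0
sum(d^2) = 100.
Step 3: rho = 1 - 6*100 / (12*(12^2 - 1)) = 1 - 600/1716 = 0.650350.
Step 4: Under H0, t = rho * sqrt((n-2)/(1-rho^2)) = 2.7073 ~ t(10).
Step 5: Two-sided p-value from the t-distribution with 10 df = 0.022034.
Step 6: alpha = 0.05. reject H0.

rho = 0.6503, p = 0.022034, reject H0 at alpha = 0.05.


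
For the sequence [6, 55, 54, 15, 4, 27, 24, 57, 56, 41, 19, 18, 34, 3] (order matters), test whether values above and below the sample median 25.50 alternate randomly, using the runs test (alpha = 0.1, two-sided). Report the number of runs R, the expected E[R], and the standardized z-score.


Step 1: Compute median = 25.50; label A = above, B = below.
Labels in order: BAABBABAAABBAB  (n_A = 7, n_B = 7)
Step 2: Count runs R = 9.
Step 3: Under H0 (random ordering), E[R] = 2*n_A*n_B/(n_A+n_B) + 1 = 2*7*7/14 + 1 = 8.0000.
        Var[R] = 2*n_A*n_B*(2*n_A*n_B - n_A - n_B) / ((n_A+n_B)^2 * (n_A+n_B-1)) = 8232/2548 = 3.2308.
        SD[R] = 1.7974.
Step 4: Continuity-corrected z = (R - 0.5 - E[R]) / SD[R] = (9 - 0.5 - 8.0000) / 1.7974 = 0.2782.
Step 5: Two-sided p-value via normal approximation = 2*(1 - Phi(|z|)) = 0.780879.
Step 6: alpha = 0.1. fail to reject H0.

R = 9, z = 0.2782, p = 0.780879, fail to reject H0.


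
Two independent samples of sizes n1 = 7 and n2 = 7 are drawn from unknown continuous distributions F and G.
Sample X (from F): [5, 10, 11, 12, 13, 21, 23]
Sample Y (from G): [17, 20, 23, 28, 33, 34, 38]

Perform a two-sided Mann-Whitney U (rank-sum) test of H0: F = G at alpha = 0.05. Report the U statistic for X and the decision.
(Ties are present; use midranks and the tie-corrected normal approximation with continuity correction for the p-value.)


Step 1: Combine and sort all 14 observations; assign midranks.
sorted (value, group): (5,X), (10,X), (11,X), (12,X), (13,X), (17,Y), (20,Y), (21,X), (23,X), (23,Y), (28,Y), (33,Y), (34,Y), (38,Y)
ranks: 5->1, 10->2, 11->3, 12->4, 13->5, 17->6, 20->7, 21->8, 23->9.5, 23->9.5, 28->11, 33->12, 34->13, 38->14
Step 2: Rank sum for X: R1 = 1 + 2 + 3 + 4 + 5 + 8 + 9.5 = 32.5.
Step 3: U_X = R1 - n1(n1+1)/2 = 32.5 - 7*8/2 = 32.5 - 28 = 4.5.
       U_Y = n1*n2 - U_X = 49 - 4.5 = 44.5.
Step 4: Ties are present, so use the tie-corrected normal approximation (with continuity correction) for the p-value.
Step 5: p-value = 0.012618; compare to alpha = 0.05. reject H0.

U_X = 4.5, p = 0.012618, reject H0 at alpha = 0.05.


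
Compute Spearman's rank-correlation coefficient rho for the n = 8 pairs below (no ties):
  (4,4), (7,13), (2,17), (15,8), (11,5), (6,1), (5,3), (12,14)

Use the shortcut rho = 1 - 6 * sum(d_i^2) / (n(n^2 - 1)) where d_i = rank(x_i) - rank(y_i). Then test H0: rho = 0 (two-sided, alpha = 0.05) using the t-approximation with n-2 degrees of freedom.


Step 1: Rank x and y separately (midranks; no ties here).
rank(x): 4->2, 7->5, 2->1, 15->8, 11->6, 6->4, 5->3, 12->7
rank(y): 4->3, 13->6, 17->8, 8->5, 5->4, 1->1, 3->2, 14->7
Step 2: d_i = R_x(i) - R_y(i); compute d_i^2.
  (2-3)^2=1, (5-6)^2=1, (1-8)^2=49, (8-5)^2=9, (6-4)^2=4, (4-1)^2=9, (3-2)^2=1, (7-7)^2=0
sum(d^2) = 74.
Step 3: rho = 1 - 6*74 / (8*(8^2 - 1)) = 1 - 444/504 = 0.119048.
Step 4: Under H0, t = rho * sqrt((n-2)/(1-rho^2)) = 0.2937 ~ t(6).
Step 5: Two-sided p-value from the t-distribution with 6 df = 0.778886.
Step 6: alpha = 0.05. fail to reject H0.

rho = 0.1190, p = 0.778886, fail to reject H0 at alpha = 0.05.


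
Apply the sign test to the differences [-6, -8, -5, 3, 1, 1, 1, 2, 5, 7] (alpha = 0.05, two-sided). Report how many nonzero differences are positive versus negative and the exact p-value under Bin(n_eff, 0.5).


Step 1: Discard zero differences. Original n = 10; n_eff = number of nonzero differences = 10.
Nonzero differences (with sign): -6, -8, -5, +3, +1, +1, +1, +2, +5, +7
Step 2: Count signs: positive = 7, negative = 3.
Step 3: Under H0: P(positive) = 0.5, so the number of positives S ~ Bin(10, 0.5).
Step 4: Two-sided exact p-value = sum of Bin(10,0.5) probabilities at or below the observed probability = 0.343750.
Step 5: alpha = 0.05. fail to reject H0.

n_eff = 10, pos = 7, neg = 3, p = 0.343750, fail to reject H0.


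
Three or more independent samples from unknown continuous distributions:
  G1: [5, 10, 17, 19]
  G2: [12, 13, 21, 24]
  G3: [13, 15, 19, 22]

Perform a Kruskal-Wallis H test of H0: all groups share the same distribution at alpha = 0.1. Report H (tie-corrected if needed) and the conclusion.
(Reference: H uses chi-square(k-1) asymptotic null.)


Step 1: Combine all N = 12 observations and assign midranks.
sorted (value, group, rank): (5,G1,1), (10,G1,2), (12,G2,3), (13,G2,4.5), (13,G3,4.5), (15,G3,6), (17,G1,7), (19,G1,8.5), (19,G3,8.5), (21,G2,10), (22,G3,11), (24,G2,12)
Step 2: Sum ranks within each group.
R_1 = 18.5 (n_1 = 4)
R_2 = 29.5 (n_2 = 4)
R_3 = 30 (n_3 = 4)
Step 3: H = 12/(N(N+1)) * sum(R_i^2/n_i) - 3(N+1)
     = 12/(12*13) * (18.5^2/4 + 29.5^2/4 + 30^2/4) - 3*13
     = 0.076923 * 528.125 - 39
     = 1.625000.
Step 4: Ties present; correction factor C = 1 - 12/(12^3 - 12) = 0.993007. Corrected H = 1.625000 / 0.993007 = 1.636444.
Step 5: Under H0, H ~ chi^2(2); p-value = 0.441216.
Step 6: alpha = 0.1. fail to reject H0.

H = 1.6364, df = 2, p = 0.441216, fail to reject H0.


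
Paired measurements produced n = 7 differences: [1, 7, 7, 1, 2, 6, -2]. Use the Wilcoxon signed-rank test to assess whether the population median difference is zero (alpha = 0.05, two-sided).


Step 1: Drop any zero differences (none here) and take |d_i|.
|d| = [1, 7, 7, 1, 2, 6, 2]
Step 2: Midrank |d_i| (ties get averaged ranks).
ranks: |1|->1.5, |7|->6.5, |7|->6.5, |1|->1.5, |2|->3.5, |6|->5, |2|->3.5
Step 3: Attach original signs; sum ranks with positive sign and with negative sign.
W+ = 1.5 + 6.5 + 6.5 + 1.5 + 3.5 + 5 = 24.5
W- = 3.5 = 3.5
(Check: W+ + W- = 28 should equal n(n+1)/2 = 28.)
Step 4: Test statistic W = min(W+, W-) = 3.5.
Step 5: Ties in |d|, so use the tie-corrected normal approximation.
        E[W] = n(n+1)/4 = 7*8/4 = 14.
        Tie groups: |d|=1 (t=2), |d|=2 (t=2), |d|=7 (t=2); sum(t^3 - t) = 18.
        Var[W] = n(n+1)(2n+1)/24 - sum(t^3-t)/48 = 840/24 - 18/48 = 34.625.
        z = (W - E[W]) / sqrt(Var[W]) = (3.5 - 14) / 5.8843 = -1.7844.
        Two-sided p = 2*Phi(z) = 0.074357.
Step 6: alpha = 0.05. fail to reject H0.

W+ = 24.5, W- = 3.5, W = min = 3.5, p = 0.074357, fail to reject H0.


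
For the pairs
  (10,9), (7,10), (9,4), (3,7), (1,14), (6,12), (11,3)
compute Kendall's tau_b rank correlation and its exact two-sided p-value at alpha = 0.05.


Step 1: Enumerate the 21 unordered pairs (i,j) with i<j and classify each by sign(x_j-x_i) * sign(y_j-y_i).
  (1,2):dx=-3,dy=+1->D; (1,3):dx=-1,dy=-5->C; (1,4):dx=-7,dy=-2->C; (1,5):dx=-9,dy=+5->D
  (1,6):dx=-4,dy=+3->D; (1,7):dx=+1,dy=-6->D; (2,3):dx=+2,dy=-6->D; (2,4):dx=-4,dy=-3->C
  (2,5):dx=-6,dy=+4->D; (2,6):dx=-1,dy=+2->D; (2,7):dx=+4,dy=-7->D; (3,4):dx=-6,dy=+3->D
  (3,5):dx=-8,dy=+10->D; (3,6):dx=-3,dy=+8->D; (3,7):dx=+2,dy=-1->D; (4,5):dx=-2,dy=+7->D
  (4,6):dx=+3,dy=+5->C; (4,7):dx=+8,dy=-4->D; (5,6):dx=+5,dy=-2->D; (5,7):dx=+10,dy=-11->D
  (6,7):dx=+5,dy=-9->D
Step 2: C = 4, D = 17, total pairs = 21.
Step 3: tau = (C - D)/(n(n-1)/2) = (4 - 17)/21 = -0.619048.
Step 4: Exact two-sided p-value (enumerate n! = 5040 permutations of y under H0): p = 0.069048.
Step 5: alpha = 0.05. fail to reject H0.

tau_b = -0.6190 (C=4, D=17), p = 0.069048, fail to reject H0.


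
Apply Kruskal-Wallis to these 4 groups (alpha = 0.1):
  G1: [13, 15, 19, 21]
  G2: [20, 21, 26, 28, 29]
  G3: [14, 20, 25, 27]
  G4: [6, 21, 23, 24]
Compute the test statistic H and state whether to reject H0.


Step 1: Combine all N = 17 observations and assign midranks.
sorted (value, group, rank): (6,G4,1), (13,G1,2), (14,G3,3), (15,G1,4), (19,G1,5), (20,G2,6.5), (20,G3,6.5), (21,G1,9), (21,G2,9), (21,G4,9), (23,G4,11), (24,G4,12), (25,G3,13), (26,G2,14), (27,G3,15), (28,G2,16), (29,G2,17)
Step 2: Sum ranks within each group.
R_1 = 20 (n_1 = 4)
R_2 = 62.5 (n_2 = 5)
R_3 = 37.5 (n_3 = 4)
R_4 = 33 (n_4 = 4)
Step 3: H = 12/(N(N+1)) * sum(R_i^2/n_i) - 3(N+1)
     = 12/(17*18) * (20^2/4 + 62.5^2/5 + 37.5^2/4 + 33^2/4) - 3*18
     = 0.039216 * 1505.06 - 54
     = 5.022059.
Step 4: Ties present; correction factor C = 1 - 30/(17^3 - 17) = 0.993873. Corrected H = 5.022059 / 0.993873 = 5.053021.
Step 5: Under H0, H ~ chi^2(3); p-value = 0.167956.
Step 6: alpha = 0.1. fail to reject H0.

H = 5.0530, df = 3, p = 0.167956, fail to reject H0.


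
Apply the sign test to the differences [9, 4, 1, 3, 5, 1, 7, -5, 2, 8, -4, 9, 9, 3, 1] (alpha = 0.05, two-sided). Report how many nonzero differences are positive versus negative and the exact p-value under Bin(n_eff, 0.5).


Step 1: Discard zero differences. Original n = 15; n_eff = number of nonzero differences = 15.
Nonzero differences (with sign): +9, +4, +1, +3, +5, +1, +7, -5, +2, +8, -4, +9, +9, +3, +1
Step 2: Count signs: positive = 13, negative = 2.
Step 3: Under H0: P(positive) = 0.5, so the number of positives S ~ Bin(15, 0.5).
Step 4: Two-sided exact p-value = sum of Bin(15,0.5) probabilities at or below the observed probability = 0.007385.
Step 5: alpha = 0.05. reject H0.

n_eff = 15, pos = 13, neg = 2, p = 0.007385, reject H0.


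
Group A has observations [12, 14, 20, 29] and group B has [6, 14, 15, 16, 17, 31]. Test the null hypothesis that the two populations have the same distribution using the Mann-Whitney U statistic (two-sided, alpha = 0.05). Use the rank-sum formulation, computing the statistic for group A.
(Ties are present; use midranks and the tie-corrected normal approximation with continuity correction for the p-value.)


Step 1: Combine and sort all 10 observations; assign midranks.
sorted (value, group): (6,Y), (12,X), (14,X), (14,Y), (15,Y), (16,Y), (17,Y), (20,X), (29,X), (31,Y)
ranks: 6->1, 12->2, 14->3.5, 14->3.5, 15->5, 16->6, 17->7, 20->8, 29->9, 31->10
Step 2: Rank sum for X: R1 = 2 + 3.5 + 8 + 9 = 22.5.
Step 3: U_X = R1 - n1(n1+1)/2 = 22.5 - 4*5/2 = 22.5 - 10 = 12.5.
       U_Y = n1*n2 - U_X = 24 - 12.5 = 11.5.
Step 4: Ties are present, so use the tie-corrected normal approximation (with continuity correction) for the p-value.
Step 5: p-value = 1.000000; compare to alpha = 0.05. fail to reject H0.

U_X = 12.5, p = 1.000000, fail to reject H0 at alpha = 0.05.


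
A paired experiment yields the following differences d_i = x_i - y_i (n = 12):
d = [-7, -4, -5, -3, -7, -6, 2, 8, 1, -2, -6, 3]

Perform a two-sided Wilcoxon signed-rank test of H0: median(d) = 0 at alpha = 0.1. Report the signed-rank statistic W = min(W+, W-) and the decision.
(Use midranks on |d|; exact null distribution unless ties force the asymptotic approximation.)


Step 1: Drop any zero differences (none here) and take |d_i|.
|d| = [7, 4, 5, 3, 7, 6, 2, 8, 1, 2, 6, 3]
Step 2: Midrank |d_i| (ties get averaged ranks).
ranks: |7|->10.5, |4|->6, |5|->7, |3|->4.5, |7|->10.5, |6|->8.5, |2|->2.5, |8|->12, |1|->1, |2|->2.5, |6|->8.5, |3|->4.5
Step 3: Attach original signs; sum ranks with positive sign and with negative sign.
W+ = 2.5 + 12 + 1 + 4.5 = 20
W- = 10.5 + 6 + 7 + 4.5 + 10.5 + 8.5 + 2.5 + 8.5 = 58
(Check: W+ + W- = 78 should equal n(n+1)/2 = 78.)
Step 4: Test statistic W = min(W+, W-) = 20.
Step 5: Ties in |d|, so use the tie-corrected normal approximation.
        E[W] = n(n+1)/4 = 12*13/4 = 39.
        Tie groups: |d|=2 (t=2), |d|=3 (t=2), |d|=6 (t=2), |d|=7 (t=2); sum(t^3 - t) = 24.
        Var[W] = n(n+1)(2n+1)/24 - sum(t^3-t)/48 = 3900/24 - 24/48 = 162.
        z = (W - E[W]) / sqrt(Var[W]) = (20 - 39) / 12.7279 = -1.4928.
        Two-sided p = 2*Phi(z) = 0.135495.
Step 6: alpha = 0.1. fail to reject H0.

W+ = 20, W- = 58, W = min = 20, p = 0.135495, fail to reject H0.


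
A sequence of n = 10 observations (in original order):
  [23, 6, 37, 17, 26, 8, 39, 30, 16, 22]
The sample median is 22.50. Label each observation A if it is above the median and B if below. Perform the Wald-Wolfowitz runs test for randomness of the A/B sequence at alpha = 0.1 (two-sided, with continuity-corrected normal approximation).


Step 1: Compute median = 22.50; label A = above, B = below.
Labels in order: ABABABAABB  (n_A = 5, n_B = 5)
Step 2: Count runs R = 8.
Step 3: Under H0 (random ordering), E[R] = 2*n_A*n_B/(n_A+n_B) + 1 = 2*5*5/10 + 1 = 6.0000.
        Var[R] = 2*n_A*n_B*(2*n_A*n_B - n_A - n_B) / ((n_A+n_B)^2 * (n_A+n_B-1)) = 2000/900 = 2.2222.
        SD[R] = 1.4907.
Step 4: Continuity-corrected z = (R - 0.5 - E[R]) / SD[R] = (8 - 0.5 - 6.0000) / 1.4907 = 1.0062.
Step 5: Two-sided p-value via normal approximation = 2*(1 - Phi(|z|)) = 0.314305.
Step 6: alpha = 0.1. fail to reject H0.

R = 8, z = 1.0062, p = 0.314305, fail to reject H0.


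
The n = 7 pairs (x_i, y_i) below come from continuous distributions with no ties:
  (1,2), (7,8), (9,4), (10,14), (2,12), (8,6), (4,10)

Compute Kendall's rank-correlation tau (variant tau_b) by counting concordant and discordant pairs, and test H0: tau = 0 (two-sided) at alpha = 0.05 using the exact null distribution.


Step 1: Enumerate the 21 unordered pairs (i,j) with i<j and classify each by sign(x_j-x_i) * sign(y_j-y_i).
  (1,2):dx=+6,dy=+6->C; (1,3):dx=+8,dy=+2->C; (1,4):dx=+9,dy=+12->C; (1,5):dx=+1,dy=+10->C
  (1,6):dx=+7,dy=+4->C; (1,7):dx=+3,dy=+8->C; (2,3):dx=+2,dy=-4->D; (2,4):dx=+3,dy=+6->C
  (2,5):dx=-5,dy=+4->D; (2,6):dx=+1,dy=-2->D; (2,7):dx=-3,dy=+2->D; (3,4):dx=+1,dy=+10->C
  (3,5):dx=-7,dy=+8->D; (3,6):dx=-1,dy=+2->D; (3,7):dx=-5,dy=+6->D; (4,5):dx=-8,dy=-2->C
  (4,6):dx=-2,dy=-8->C; (4,7):dx=-6,dy=-4->C; (5,6):dx=+6,dy=-6->D; (5,7):dx=+2,dy=-2->D
  (6,7):dx=-4,dy=+4->D
Step 2: C = 11, D = 10, total pairs = 21.
Step 3: tau = (C - D)/(n(n-1)/2) = (11 - 10)/21 = 0.047619.
Step 4: Exact two-sided p-value (enumerate n! = 5040 permutations of y under H0): p = 1.000000.
Step 5: alpha = 0.05. fail to reject H0.

tau_b = 0.0476 (C=11, D=10), p = 1.000000, fail to reject H0.


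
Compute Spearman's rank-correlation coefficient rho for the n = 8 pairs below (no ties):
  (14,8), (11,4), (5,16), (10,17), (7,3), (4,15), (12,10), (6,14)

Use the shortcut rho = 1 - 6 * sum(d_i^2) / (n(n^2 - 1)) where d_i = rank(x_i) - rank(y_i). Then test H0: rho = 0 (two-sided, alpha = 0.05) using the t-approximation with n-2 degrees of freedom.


Step 1: Rank x and y separately (midranks; no ties here).
rank(x): 14->8, 11->6, 5->2, 10->5, 7->4, 4->1, 12->7, 6->3
rank(y): 8->3, 4->2, 16->7, 17->8, 3->1, 15->6, 10->4, 14->5
Step 2: d_i = R_x(i) - R_y(i); compute d_i^2.
  (8-3)^2=25, (6-2)^2=16, (2-7)^2=25, (5-8)^2=9, (4-1)^2=9, (1-6)^2=25, (7-4)^2=9, (3-5)^2=4
sum(d^2) = 122.
Step 3: rho = 1 - 6*122 / (8*(8^2 - 1)) = 1 - 732/504 = -0.452381.
Step 4: Under H0, t = rho * sqrt((n-2)/(1-rho^2)) = -1.2425 ~ t(6).
Step 5: Two-sided p-value from the t-distribution with 6 df = 0.260405.
Step 6: alpha = 0.05. fail to reject H0.

rho = -0.4524, p = 0.260405, fail to reject H0 at alpha = 0.05.


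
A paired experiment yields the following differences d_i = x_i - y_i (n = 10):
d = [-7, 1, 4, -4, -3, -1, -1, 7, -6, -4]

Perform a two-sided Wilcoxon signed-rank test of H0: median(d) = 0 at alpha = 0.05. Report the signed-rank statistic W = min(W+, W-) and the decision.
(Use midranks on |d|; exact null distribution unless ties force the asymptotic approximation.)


Step 1: Drop any zero differences (none here) and take |d_i|.
|d| = [7, 1, 4, 4, 3, 1, 1, 7, 6, 4]
Step 2: Midrank |d_i| (ties get averaged ranks).
ranks: |7|->9.5, |1|->2, |4|->6, |4|->6, |3|->4, |1|->2, |1|->2, |7|->9.5, |6|->8, |4|->6
Step 3: Attach original signs; sum ranks with positive sign and with negative sign.
W+ = 2 + 6 + 9.5 = 17.5
W- = 9.5 + 6 + 4 + 2 + 2 + 8 + 6 = 37.5
(Check: W+ + W- = 55 should equal n(n+1)/2 = 55.)
Step 4: Test statistic W = min(W+, W-) = 17.5.
Step 5: Ties in |d|, so use the tie-corrected normal approximation.
        E[W] = n(n+1)/4 = 10*11/4 = 27.5.
        Tie groups: |d|=1 (t=3), |d|=4 (t=3), |d|=7 (t=2); sum(t^3 - t) = 54.
        Var[W] = n(n+1)(2n+1)/24 - sum(t^3-t)/48 = 2310/24 - 54/48 = 95.125.
        z = (W - E[W]) / sqrt(Var[W]) = (17.5 - 27.5) / 9.7532 = -1.0253.
        Two-sided p = 2*Phi(z) = 0.305220.
Step 6: alpha = 0.05. fail to reject H0.

W+ = 17.5, W- = 37.5, W = min = 17.5, p = 0.305220, fail to reject H0.


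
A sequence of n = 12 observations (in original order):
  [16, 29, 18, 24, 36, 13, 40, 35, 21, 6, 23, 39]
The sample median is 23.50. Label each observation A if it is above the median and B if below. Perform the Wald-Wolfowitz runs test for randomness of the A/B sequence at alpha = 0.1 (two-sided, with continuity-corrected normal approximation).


Step 1: Compute median = 23.50; label A = above, B = below.
Labels in order: BABAABAABBBA  (n_A = 6, n_B = 6)
Step 2: Count runs R = 8.
Step 3: Under H0 (random ordering), E[R] = 2*n_A*n_B/(n_A+n_B) + 1 = 2*6*6/12 + 1 = 7.0000.
        Var[R] = 2*n_A*n_B*(2*n_A*n_B - n_A - n_B) / ((n_A+n_B)^2 * (n_A+n_B-1)) = 4320/1584 = 2.7273.
        SD[R] = 1.6514.
Step 4: Continuity-corrected z = (R - 0.5 - E[R]) / SD[R] = (8 - 0.5 - 7.0000) / 1.6514 = 0.3028.
Step 5: Two-sided p-value via normal approximation = 2*(1 - Phi(|z|)) = 0.762069.
Step 6: alpha = 0.1. fail to reject H0.

R = 8, z = 0.3028, p = 0.762069, fail to reject H0.


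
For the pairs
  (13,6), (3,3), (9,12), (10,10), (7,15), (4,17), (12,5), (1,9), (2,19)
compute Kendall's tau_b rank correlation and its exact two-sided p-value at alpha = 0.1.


Step 1: Enumerate the 36 unordered pairs (i,j) with i<j and classify each by sign(x_j-x_i) * sign(y_j-y_i).
  (1,2):dx=-10,dy=-3->C; (1,3):dx=-4,dy=+6->D; (1,4):dx=-3,dy=+4->D; (1,5):dx=-6,dy=+9->D
  (1,6):dx=-9,dy=+11->D; (1,7):dx=-1,dy=-1->C; (1,8):dx=-12,dy=+3->D; (1,9):dx=-11,dy=+13->D
  (2,3):dx=+6,dy=+9->C; (2,4):dx=+7,dy=+7->C; (2,5):dx=+4,dy=+12->C; (2,6):dx=+1,dy=+14->C
  (2,7):dx=+9,dy=+2->C; (2,8):dx=-2,dy=+6->D; (2,9):dx=-1,dy=+16->D; (3,4):dx=+1,dy=-2->D
  (3,5):dx=-2,dy=+3->D; (3,6):dx=-5,dy=+5->D; (3,7):dx=+3,dy=-7->D; (3,8):dx=-8,dy=-3->C
  (3,9):dx=-7,dy=+7->D; (4,5):dx=-3,dy=+5->D; (4,6):dx=-6,dy=+7->D; (4,7):dx=+2,dy=-5->D
  (4,8):dx=-9,dy=-1->C; (4,9):dx=-8,dy=+9->D; (5,6):dx=-3,dy=+2->D; (5,7):dx=+5,dy=-10->D
  (5,8):dx=-6,dy=-6->C; (5,9):dx=-5,dy=+4->D; (6,7):dx=+8,dy=-12->D; (6,8):dx=-3,dy=-8->C
  (6,9):dx=-2,dy=+2->D; (7,8):dx=-11,dy=+4->D; (7,9):dx=-10,dy=+14->D; (8,9):dx=+1,dy=+10->C
Step 2: C = 12, D = 24, total pairs = 36.
Step 3: tau = (C - D)/(n(n-1)/2) = (12 - 24)/36 = -0.333333.
Step 4: Exact two-sided p-value (enumerate n! = 362880 permutations of y under H0): p = 0.259518.
Step 5: alpha = 0.1. fail to reject H0.

tau_b = -0.3333 (C=12, D=24), p = 0.259518, fail to reject H0.


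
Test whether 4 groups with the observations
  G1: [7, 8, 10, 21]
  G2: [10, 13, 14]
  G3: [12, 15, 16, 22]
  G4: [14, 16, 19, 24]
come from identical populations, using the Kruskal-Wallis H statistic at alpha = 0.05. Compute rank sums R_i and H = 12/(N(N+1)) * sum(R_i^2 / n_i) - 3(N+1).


Step 1: Combine all N = 15 observations and assign midranks.
sorted (value, group, rank): (7,G1,1), (8,G1,2), (10,G1,3.5), (10,G2,3.5), (12,G3,5), (13,G2,6), (14,G2,7.5), (14,G4,7.5), (15,G3,9), (16,G3,10.5), (16,G4,10.5), (19,G4,12), (21,G1,13), (22,G3,14), (24,G4,15)
Step 2: Sum ranks within each group.
R_1 = 19.5 (n_1 = 4)
R_2 = 17 (n_2 = 3)
R_3 = 38.5 (n_3 = 4)
R_4 = 45 (n_4 = 4)
Step 3: H = 12/(N(N+1)) * sum(R_i^2/n_i) - 3(N+1)
     = 12/(15*16) * (19.5^2/4 + 17^2/3 + 38.5^2/4 + 45^2/4) - 3*16
     = 0.050000 * 1068.21 - 48
     = 5.410417.
Step 4: Ties present; correction factor C = 1 - 18/(15^3 - 15) = 0.994643. Corrected H = 5.410417 / 0.994643 = 5.439557.
Step 5: Under H0, H ~ chi^2(3); p-value = 0.142299.
Step 6: alpha = 0.05. fail to reject H0.

H = 5.4396, df = 3, p = 0.142299, fail to reject H0.


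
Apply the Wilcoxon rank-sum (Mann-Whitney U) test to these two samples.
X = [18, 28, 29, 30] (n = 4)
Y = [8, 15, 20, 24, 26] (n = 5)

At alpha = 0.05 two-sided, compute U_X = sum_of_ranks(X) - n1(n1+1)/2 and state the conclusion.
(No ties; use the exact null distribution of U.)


Step 1: Combine and sort all 9 observations; assign midranks.
sorted (value, group): (8,Y), (15,Y), (18,X), (20,Y), (24,Y), (26,Y), (28,X), (29,X), (30,X)
ranks: 8->1, 15->2, 18->3, 20->4, 24->5, 26->6, 28->7, 29->8, 30->9
Step 2: Rank sum for X: R1 = 3 + 7 + 8 + 9 = 27.
Step 3: U_X = R1 - n1(n1+1)/2 = 27 - 4*5/2 = 27 - 10 = 17.
       U_Y = n1*n2 - U_X = 20 - 17 = 3.
Step 4: No ties, so the exact null distribution of U (based on enumerating the C(9,4) = 126 equally likely rank assignments) gives the two-sided p-value.
Step 5: p-value = 0.111111; compare to alpha = 0.05. fail to reject H0.

U_X = 17, p = 0.111111, fail to reject H0 at alpha = 0.05.


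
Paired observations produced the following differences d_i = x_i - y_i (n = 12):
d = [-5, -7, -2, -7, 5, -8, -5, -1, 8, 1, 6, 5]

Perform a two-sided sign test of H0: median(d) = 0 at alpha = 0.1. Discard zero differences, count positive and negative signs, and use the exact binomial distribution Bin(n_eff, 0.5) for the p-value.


Step 1: Discard zero differences. Original n = 12; n_eff = number of nonzero differences = 12.
Nonzero differences (with sign): -5, -7, -2, -7, +5, -8, -5, -1, +8, +1, +6, +5
Step 2: Count signs: positive = 5, negative = 7.
Step 3: Under H0: P(positive) = 0.5, so the number of positives S ~ Bin(12, 0.5).
Step 4: Two-sided exact p-value = sum of Bin(12,0.5) probabilities at or below the observed probability = 0.774414.
Step 5: alpha = 0.1. fail to reject H0.

n_eff = 12, pos = 5, neg = 7, p = 0.774414, fail to reject H0.


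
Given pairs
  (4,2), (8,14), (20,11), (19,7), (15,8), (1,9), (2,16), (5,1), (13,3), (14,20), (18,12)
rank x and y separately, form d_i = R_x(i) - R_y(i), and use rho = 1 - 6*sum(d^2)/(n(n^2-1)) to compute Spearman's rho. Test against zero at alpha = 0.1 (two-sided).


Step 1: Rank x and y separately (midranks; no ties here).
rank(x): 4->3, 8->5, 20->11, 19->10, 15->8, 1->1, 2->2, 5->4, 13->6, 14->7, 18->9
rank(y): 2->2, 14->9, 11->7, 7->4, 8->5, 9->6, 16->10, 1->1, 3->3, 20->11, 12->8
Step 2: d_i = R_x(i) - R_y(i); compute d_i^2.
  (3-2)^2=1, (5-9)^2=16, (11-7)^2=16, (10-4)^2=36, (8-5)^2=9, (1-6)^2=25, (2-10)^2=64, (4-1)^2=9, (6-3)^2=9, (7-11)^2=16, (9-8)^2=1
sum(d^2) = 202.
Step 3: rho = 1 - 6*202 / (11*(11^2 - 1)) = 1 - 1212/1320 = 0.081818.
Step 4: Under H0, t = rho * sqrt((n-2)/(1-rho^2)) = 0.2463 ~ t(9).
Step 5: Two-sided p-value from the t-distribution with 9 df = 0.810990.
Step 6: alpha = 0.1. fail to reject H0.

rho = 0.0818, p = 0.810990, fail to reject H0 at alpha = 0.1.


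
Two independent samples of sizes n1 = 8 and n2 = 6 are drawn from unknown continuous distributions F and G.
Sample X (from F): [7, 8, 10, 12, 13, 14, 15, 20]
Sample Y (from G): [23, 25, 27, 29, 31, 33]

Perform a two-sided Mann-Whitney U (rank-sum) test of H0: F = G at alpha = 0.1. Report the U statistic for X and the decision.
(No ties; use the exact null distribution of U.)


Step 1: Combine and sort all 14 observations; assign midranks.
sorted (value, group): (7,X), (8,X), (10,X), (12,X), (13,X), (14,X), (15,X), (20,X), (23,Y), (25,Y), (27,Y), (29,Y), (31,Y), (33,Y)
ranks: 7->1, 8->2, 10->3, 12->4, 13->5, 14->6, 15->7, 20->8, 23->9, 25->10, 27->11, 29->12, 31->13, 33->14
Step 2: Rank sum for X: R1 = 1 + 2 + 3 + 4 + 5 + 6 + 7 + 8 = 36.
Step 3: U_X = R1 - n1(n1+1)/2 = 36 - 8*9/2 = 36 - 36 = 0.
       U_Y = n1*n2 - U_X = 48 - 0 = 48.
Step 4: No ties, so the exact null distribution of U (based on enumerating the C(14,8) = 3003 equally likely rank assignments) gives the two-sided p-value.
Step 5: p-value = 0.000666; compare to alpha = 0.1. reject H0.

U_X = 0, p = 0.000666, reject H0 at alpha = 0.1.


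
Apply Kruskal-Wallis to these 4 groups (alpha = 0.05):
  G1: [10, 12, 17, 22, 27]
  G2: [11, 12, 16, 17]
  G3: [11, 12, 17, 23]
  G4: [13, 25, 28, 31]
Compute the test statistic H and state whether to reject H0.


Step 1: Combine all N = 17 observations and assign midranks.
sorted (value, group, rank): (10,G1,1), (11,G2,2.5), (11,G3,2.5), (12,G1,5), (12,G2,5), (12,G3,5), (13,G4,7), (16,G2,8), (17,G1,10), (17,G2,10), (17,G3,10), (22,G1,12), (23,G3,13), (25,G4,14), (27,G1,15), (28,G4,16), (31,G4,17)
Step 2: Sum ranks within each group.
R_1 = 43 (n_1 = 5)
R_2 = 25.5 (n_2 = 4)
R_3 = 30.5 (n_3 = 4)
R_4 = 54 (n_4 = 4)
Step 3: H = 12/(N(N+1)) * sum(R_i^2/n_i) - 3(N+1)
     = 12/(17*18) * (43^2/5 + 25.5^2/4 + 30.5^2/4 + 54^2/4) - 3*18
     = 0.039216 * 1493.92 - 54
     = 4.585294.
Step 4: Ties present; correction factor C = 1 - 54/(17^3 - 17) = 0.988971. Corrected H = 4.585294 / 0.988971 = 4.636431.
Step 5: Under H0, H ~ chi^2(3); p-value = 0.200439.
Step 6: alpha = 0.05. fail to reject H0.

H = 4.6364, df = 3, p = 0.200439, fail to reject H0.


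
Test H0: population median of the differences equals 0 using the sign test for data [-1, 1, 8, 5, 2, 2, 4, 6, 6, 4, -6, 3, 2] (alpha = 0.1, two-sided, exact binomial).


Step 1: Discard zero differences. Original n = 13; n_eff = number of nonzero differences = 13.
Nonzero differences (with sign): -1, +1, +8, +5, +2, +2, +4, +6, +6, +4, -6, +3, +2
Step 2: Count signs: positive = 11, negative = 2.
Step 3: Under H0: P(positive) = 0.5, so the number of positives S ~ Bin(13, 0.5).
Step 4: Two-sided exact p-value = sum of Bin(13,0.5) probabilities at or below the observed probability = 0.022461.
Step 5: alpha = 0.1. reject H0.

n_eff = 13, pos = 11, neg = 2, p = 0.022461, reject H0.


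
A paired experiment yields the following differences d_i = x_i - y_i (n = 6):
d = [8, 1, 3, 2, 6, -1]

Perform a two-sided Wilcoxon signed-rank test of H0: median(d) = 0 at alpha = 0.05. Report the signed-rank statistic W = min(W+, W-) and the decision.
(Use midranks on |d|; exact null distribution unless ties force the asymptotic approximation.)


Step 1: Drop any zero differences (none here) and take |d_i|.
|d| = [8, 1, 3, 2, 6, 1]
Step 2: Midrank |d_i| (ties get averaged ranks).
ranks: |8|->6, |1|->1.5, |3|->4, |2|->3, |6|->5, |1|->1.5
Step 3: Attach original signs; sum ranks with positive sign and with negative sign.
W+ = 6 + 1.5 + 4 + 3 + 5 = 19.5
W- = 1.5 = 1.5
(Check: W+ + W- = 21 should equal n(n+1)/2 = 21.)
Step 4: Test statistic W = min(W+, W-) = 1.5.
Step 5: Ties in |d|, so use the tie-corrected normal approximation.
        E[W] = n(n+1)/4 = 6*7/4 = 10.5.
        Tie groups: |d|=1 (t=2); sum(t^3 - t) = 6.
        Var[W] = n(n+1)(2n+1)/24 - sum(t^3-t)/48 = 546/24 - 6/48 = 22.625.
        z = (W - E[W]) / sqrt(Var[W]) = (1.5 - 10.5) / 4.7566 = -1.8921.
        Two-sided p = 2*Phi(z) = 0.058475.
Step 6: alpha = 0.05. fail to reject H0.

W+ = 19.5, W- = 1.5, W = min = 1.5, p = 0.058475, fail to reject H0.


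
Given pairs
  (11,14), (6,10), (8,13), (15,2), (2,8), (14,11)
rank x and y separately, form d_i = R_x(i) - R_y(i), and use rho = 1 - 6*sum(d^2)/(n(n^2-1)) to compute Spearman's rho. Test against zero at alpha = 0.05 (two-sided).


Step 1: Rank x and y separately (midranks; no ties here).
rank(x): 11->4, 6->2, 8->3, 15->6, 2->1, 14->5
rank(y): 14->6, 10->3, 13->5, 2->1, 8->2, 11->4
Step 2: d_i = R_x(i) - R_y(i); compute d_i^2.
  (4-6)^2=4, (2-3)^2=1, (3-5)^2=4, (6-1)^2=25, (1-2)^2=1, (5-4)^2=1
sum(d^2) = 36.
Step 3: rho = 1 - 6*36 / (6*(6^2 - 1)) = 1 - 216/210 = -0.028571.
Step 4: Under H0, t = rho * sqrt((n-2)/(1-rho^2)) = -0.0572 ~ t(4).
Step 5: Two-sided p-value from the t-distribution with 4 df = 0.957155.
Step 6: alpha = 0.05. fail to reject H0.

rho = -0.0286, p = 0.957155, fail to reject H0 at alpha = 0.05.


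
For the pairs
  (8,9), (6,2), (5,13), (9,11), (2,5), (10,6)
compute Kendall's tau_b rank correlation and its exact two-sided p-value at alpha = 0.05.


Step 1: Enumerate the 15 unordered pairs (i,j) with i<j and classify each by sign(x_j-x_i) * sign(y_j-y_i).
  (1,2):dx=-2,dy=-7->C; (1,3):dx=-3,dy=+4->D; (1,4):dx=+1,dy=+2->C; (1,5):dx=-6,dy=-4->C
  (1,6):dx=+2,dy=-3->D; (2,3):dx=-1,dy=+11->D; (2,4):dx=+3,dy=+9->C; (2,5):dx=-4,dy=+3->D
  (2,6):dx=+4,dy=+4->C; (3,4):dx=+4,dy=-2->D; (3,5):dx=-3,dy=-8->C; (3,6):dx=+5,dy=-7->D
  (4,5):dx=-7,dy=-6->C; (4,6):dx=+1,dy=-5->D; (5,6):dx=+8,dy=+1->C
Step 2: C = 8, D = 7, total pairs = 15.
Step 3: tau = (C - D)/(n(n-1)/2) = (8 - 7)/15 = 0.066667.
Step 4: Exact two-sided p-value (enumerate n! = 720 permutations of y under H0): p = 1.000000.
Step 5: alpha = 0.05. fail to reject H0.

tau_b = 0.0667 (C=8, D=7), p = 1.000000, fail to reject H0.


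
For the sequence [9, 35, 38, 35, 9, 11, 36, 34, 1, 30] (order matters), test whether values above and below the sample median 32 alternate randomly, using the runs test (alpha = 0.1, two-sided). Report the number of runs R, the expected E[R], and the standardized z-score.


Step 1: Compute median = 32; label A = above, B = below.
Labels in order: BAAABBAABB  (n_A = 5, n_B = 5)
Step 2: Count runs R = 5.
Step 3: Under H0 (random ordering), E[R] = 2*n_A*n_B/(n_A+n_B) + 1 = 2*5*5/10 + 1 = 6.0000.
        Var[R] = 2*n_A*n_B*(2*n_A*n_B - n_A - n_B) / ((n_A+n_B)^2 * (n_A+n_B-1)) = 2000/900 = 2.2222.
        SD[R] = 1.4907.
Step 4: Continuity-corrected z = (R + 0.5 - E[R]) / SD[R] = (5 + 0.5 - 6.0000) / 1.4907 = -0.3354.
Step 5: Two-sided p-value via normal approximation = 2*(1 - Phi(|z|)) = 0.737316.
Step 6: alpha = 0.1. fail to reject H0.

R = 5, z = -0.3354, p = 0.737316, fail to reject H0.


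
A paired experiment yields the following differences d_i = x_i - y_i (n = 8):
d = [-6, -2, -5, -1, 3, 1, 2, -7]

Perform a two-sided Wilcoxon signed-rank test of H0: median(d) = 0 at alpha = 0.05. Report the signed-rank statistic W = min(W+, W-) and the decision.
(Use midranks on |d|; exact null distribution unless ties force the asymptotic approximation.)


Step 1: Drop any zero differences (none here) and take |d_i|.
|d| = [6, 2, 5, 1, 3, 1, 2, 7]
Step 2: Midrank |d_i| (ties get averaged ranks).
ranks: |6|->7, |2|->3.5, |5|->6, |1|->1.5, |3|->5, |1|->1.5, |2|->3.5, |7|->8
Step 3: Attach original signs; sum ranks with positive sign and with negative sign.
W+ = 5 + 1.5 + 3.5 = 10
W- = 7 + 3.5 + 6 + 1.5 + 8 = 26
(Check: W+ + W- = 36 should equal n(n+1)/2 = 36.)
Step 4: Test statistic W = min(W+, W-) = 10.
Step 5: Ties in |d|, so use the tie-corrected normal approximation.
        E[W] = n(n+1)/4 = 8*9/4 = 18.
        Tie groups: |d|=1 (t=2), |d|=2 (t=2); sum(t^3 - t) = 12.
        Var[W] = n(n+1)(2n+1)/24 - sum(t^3-t)/48 = 1224/24 - 12/48 = 50.75.
        z = (W - E[W]) / sqrt(Var[W]) = (10 - 18) / 7.1239 = -1.1230.
        Two-sided p = 2*Phi(z) = 0.261446.
Step 6: alpha = 0.05. fail to reject H0.

W+ = 10, W- = 26, W = min = 10, p = 0.261446, fail to reject H0.


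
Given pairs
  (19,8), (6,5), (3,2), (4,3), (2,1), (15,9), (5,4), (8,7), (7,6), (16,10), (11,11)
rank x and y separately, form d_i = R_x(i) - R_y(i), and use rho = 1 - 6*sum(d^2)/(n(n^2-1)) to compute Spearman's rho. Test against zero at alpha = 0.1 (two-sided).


Step 1: Rank x and y separately (midranks; no ties here).
rank(x): 19->11, 6->5, 3->2, 4->3, 2->1, 15->9, 5->4, 8->7, 7->6, 16->10, 11->8
rank(y): 8->8, 5->5, 2->2, 3->3, 1->1, 9->9, 4->4, 7->7, 6->6, 10->10, 11->11
Step 2: d_i = R_x(i) - R_y(i); compute d_i^2.
  (11-8)^2=9, (5-5)^2=0, (2-2)^2=0, (3-3)^2=0, (1-1)^2=0, (9-9)^2=0, (4-4)^2=0, (7-7)^2=0, (6-6)^2=0, (10-10)^2=0, (8-11)^2=9
sum(d^2) = 18.
Step 3: rho = 1 - 6*18 / (11*(11^2 - 1)) = 1 - 108/1320 = 0.918182.
Step 4: Under H0, t = rho * sqrt((n-2)/(1-rho^2)) = 6.9531 ~ t(9).
Step 5: Two-sided p-value from the t-distribution with 9 df = 0.000067.
Step 6: alpha = 0.1. reject H0.

rho = 0.9182, p = 0.000067, reject H0 at alpha = 0.1.
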